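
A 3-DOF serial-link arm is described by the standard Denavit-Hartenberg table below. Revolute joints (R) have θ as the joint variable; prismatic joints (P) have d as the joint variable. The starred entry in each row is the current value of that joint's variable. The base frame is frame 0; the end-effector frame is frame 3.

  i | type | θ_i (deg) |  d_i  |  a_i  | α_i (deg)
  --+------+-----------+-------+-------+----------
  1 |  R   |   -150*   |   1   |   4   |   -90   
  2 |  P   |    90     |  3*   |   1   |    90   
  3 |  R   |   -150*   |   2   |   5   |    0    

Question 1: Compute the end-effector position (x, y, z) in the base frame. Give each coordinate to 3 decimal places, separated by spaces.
after link 1: o_1 = (-3.4641, -2.0000, 1.0000)
after link 2: o_2 = (-1.9641, -4.5981, 0.0000)
after link 3: o_3 = (-4.9462, -3.4330, 4.3301)

-4.946 -3.433 4.330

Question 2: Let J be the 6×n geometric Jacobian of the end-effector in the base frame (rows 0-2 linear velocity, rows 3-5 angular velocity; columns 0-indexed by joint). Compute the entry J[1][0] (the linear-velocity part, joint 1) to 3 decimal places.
axis z_0 = ẑ; lever o_n−o_0 = (-4.9462,-3.4330,4.3301)
cross product → J_v[:, 0] = (3.4330,-4.9462,0.0000)
J_ω[:, 0] = z_0
entry J[1][0] = -4.9462

-4.946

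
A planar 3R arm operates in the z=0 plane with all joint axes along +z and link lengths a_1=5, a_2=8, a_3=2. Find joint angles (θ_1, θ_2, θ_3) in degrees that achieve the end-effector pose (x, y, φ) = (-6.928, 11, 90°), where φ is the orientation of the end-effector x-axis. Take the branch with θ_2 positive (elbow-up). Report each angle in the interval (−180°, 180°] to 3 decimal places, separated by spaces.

wrist centre = target − a_3·(cos φ, sin φ) = (-6.9280, 9.0000)
cos θ_2 = (128.9972−5²−8²)/(2·5·8) = 0.5000; θ_2 = 60.0023° (elbow-up)
β = atan2(9.0000,-6.9280) = 127.5883°; ψ = atan2(6.9284,8.9997) = 37.5906°
θ_1 = β − ψ = 89.9977°
θ_3 = φ − θ_1 − θ_2 = -60.0000° (wrapped to (-180°,180°])

89.998 60.002 -60.000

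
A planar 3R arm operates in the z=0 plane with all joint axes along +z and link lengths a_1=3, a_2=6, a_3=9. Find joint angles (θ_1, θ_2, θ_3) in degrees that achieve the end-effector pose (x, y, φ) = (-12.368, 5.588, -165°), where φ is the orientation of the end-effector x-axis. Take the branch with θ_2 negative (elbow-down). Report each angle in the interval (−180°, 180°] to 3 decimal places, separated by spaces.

134.977 -29.965 89.987

wrist centre = target − a_3·(cos φ, sin φ) = (-3.6747, 7.9174)
cos θ_2 = (76.1880−3²−6²)/(2·3·6) = 0.8663; θ_2 = -29.9648° (elbow-down)
β = atan2(7.9174,-3.6747) = 114.8973°; ψ = atan2(-2.9968,8.1980) = -20.0801°
θ_1 = β − ψ = 134.9774°
θ_3 = φ − θ_1 − θ_2 = 89.9874° (wrapped to (-180°,180°])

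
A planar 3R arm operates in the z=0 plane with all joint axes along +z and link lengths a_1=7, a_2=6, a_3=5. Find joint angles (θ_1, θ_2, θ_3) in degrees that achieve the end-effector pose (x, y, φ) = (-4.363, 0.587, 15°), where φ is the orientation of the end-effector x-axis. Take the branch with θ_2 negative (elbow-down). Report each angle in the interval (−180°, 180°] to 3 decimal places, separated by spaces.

wrist centre = target − a_3·(cos φ, sin φ) = (-9.1926, -0.7071)
cos θ_2 = (85.0044−7²−6²)/(2·7·6) = 0.0001; θ_2 = -89.9970° (elbow-down)
β = atan2(-0.7071,-9.1926) = -175.6015°; ψ = atan2(-6.0000,7.0003) = -40.6000°
θ_1 = β − ψ = -135.0015°
θ_3 = φ − θ_1 − θ_2 = -120.0015° (wrapped to (-180°,180°])

-135.001 -89.997 -120.002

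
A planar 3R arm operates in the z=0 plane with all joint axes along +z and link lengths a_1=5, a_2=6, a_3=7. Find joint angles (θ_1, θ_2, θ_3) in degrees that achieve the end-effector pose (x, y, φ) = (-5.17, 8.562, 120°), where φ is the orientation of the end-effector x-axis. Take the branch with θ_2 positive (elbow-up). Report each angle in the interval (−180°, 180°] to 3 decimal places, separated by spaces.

wrist centre = target − a_3·(cos φ, sin φ) = (-1.6700, 2.4998)
cos θ_2 = (9.0380−5²−6²)/(2·5·6) = -0.8660; θ_2 = 150.0009° (elbow-up)
β = atan2(2.4998,-1.6700) = 123.7448°; ψ = atan2(2.9999,-0.1962) = 93.7419°
θ_1 = β − ψ = 30.0029°
θ_3 = φ − θ_1 − θ_2 = -60.0038° (wrapped to (-180°,180°])

30.003 150.001 -60.004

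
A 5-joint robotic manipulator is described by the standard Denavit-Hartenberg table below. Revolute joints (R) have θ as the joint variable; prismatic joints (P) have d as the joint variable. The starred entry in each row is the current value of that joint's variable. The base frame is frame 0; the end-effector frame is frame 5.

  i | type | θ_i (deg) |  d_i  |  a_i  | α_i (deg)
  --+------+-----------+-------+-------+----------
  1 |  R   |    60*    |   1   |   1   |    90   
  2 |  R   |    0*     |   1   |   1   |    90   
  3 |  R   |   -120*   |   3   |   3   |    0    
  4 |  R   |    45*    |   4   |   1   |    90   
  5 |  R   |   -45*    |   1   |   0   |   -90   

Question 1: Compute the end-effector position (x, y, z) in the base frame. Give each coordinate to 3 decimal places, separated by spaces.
after link 1: o_1 = (0.5000, 0.8660, 1.0000)
after link 2: o_2 = (1.8660, 1.2321, 1.0000)
after link 3: o_3 = (-1.1340, 1.2321, -2.0000)
after link 4: o_4 = (-1.8411, 1.9392, -6.0000)
after link 5: o_5 = (-2.5482, 1.2321, -6.0000)

-2.548 1.232 -6.000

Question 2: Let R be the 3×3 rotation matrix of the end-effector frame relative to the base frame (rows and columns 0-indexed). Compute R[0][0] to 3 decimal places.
End-effector x-axis (col 0 of R) = (-0.5000,0.5000,0.7071)
R[0][0] = -0.5000

-0.500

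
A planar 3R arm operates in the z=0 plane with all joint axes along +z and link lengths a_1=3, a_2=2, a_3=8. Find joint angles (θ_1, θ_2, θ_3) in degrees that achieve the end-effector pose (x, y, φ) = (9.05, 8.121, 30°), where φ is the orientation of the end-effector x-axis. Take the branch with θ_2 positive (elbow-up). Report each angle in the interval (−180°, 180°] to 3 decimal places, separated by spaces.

wrist centre = target − a_3·(cos φ, sin φ) = (2.1218, 4.1210)
cos θ_2 = (21.4847−3²−2²)/(2·3·2) = 0.7071; θ_2 = 45.0042° (elbow-up)
β = atan2(4.1210,2.1218) = 62.7572°; ψ = atan2(1.4143,4.4141) = 17.7659°
θ_1 = β − ψ = 44.9913°
θ_3 = φ − θ_1 − θ_2 = -59.9955° (wrapped to (-180°,180°])

44.991 45.004 -59.996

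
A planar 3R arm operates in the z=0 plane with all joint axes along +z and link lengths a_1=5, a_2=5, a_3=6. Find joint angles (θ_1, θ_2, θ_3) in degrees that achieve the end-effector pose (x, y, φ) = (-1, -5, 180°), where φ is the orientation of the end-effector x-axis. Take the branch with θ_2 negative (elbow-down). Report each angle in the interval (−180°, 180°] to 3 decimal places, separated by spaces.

wrist centre = target − a_3·(cos φ, sin φ) = (5.0000, -5.0000)
cos θ_2 = (50.0000−5²−5²)/(2·5·5) = 0.0000; θ_2 = -90.0000° (elbow-down)
β = atan2(-5.0000,5.0000) = -45.0000°; ψ = atan2(-5.0000,5.0000) = -45.0000°
θ_1 = β − ψ = -0.0000°
θ_3 = φ − θ_1 − θ_2 = -90.0000° (wrapped to (-180°,180°])

0.000 -90.000 -90.000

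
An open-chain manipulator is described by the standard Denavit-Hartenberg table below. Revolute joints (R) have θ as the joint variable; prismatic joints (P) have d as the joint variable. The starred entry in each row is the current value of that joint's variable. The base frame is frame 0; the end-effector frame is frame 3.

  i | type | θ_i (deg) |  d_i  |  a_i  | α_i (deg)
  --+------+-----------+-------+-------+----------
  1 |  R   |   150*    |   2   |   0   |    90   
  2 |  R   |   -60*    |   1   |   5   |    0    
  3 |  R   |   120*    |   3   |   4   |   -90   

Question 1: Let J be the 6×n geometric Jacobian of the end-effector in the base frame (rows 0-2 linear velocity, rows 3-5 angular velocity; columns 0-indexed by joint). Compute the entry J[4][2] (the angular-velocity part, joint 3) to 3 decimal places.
axis z_2 = (0.5000,0.8660,0.0000); lever o_n−o_2 = (-0.2321,3.5981,3.4641)
cross product → J_v[:, 2] = (3.0000,-1.7321,2.0000)
J_ω[:, 2] = z_2
entry J[4][2] = 0.8660

0.866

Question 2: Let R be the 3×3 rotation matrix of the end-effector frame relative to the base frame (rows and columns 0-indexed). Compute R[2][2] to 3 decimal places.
End-effector z-axis (col 2 of R) = (0.7500,-0.4330,0.5000)
R[2][2] = 0.5000

0.500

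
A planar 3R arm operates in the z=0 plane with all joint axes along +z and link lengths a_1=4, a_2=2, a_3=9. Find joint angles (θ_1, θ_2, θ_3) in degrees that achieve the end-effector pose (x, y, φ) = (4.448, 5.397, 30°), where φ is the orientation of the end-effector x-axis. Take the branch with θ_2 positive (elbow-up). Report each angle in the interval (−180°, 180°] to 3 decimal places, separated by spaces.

wrist centre = target − a_3·(cos φ, sin φ) = (-3.3462, 0.8970)
cos θ_2 = (12.0019−4²−2²)/(2·4·2) = -0.4999; θ_2 = 119.9923° (elbow-up)
β = atan2(0.8970,-3.3462) = 164.9939°; ψ = atan2(1.7322,3.0002) = 30.0000°
θ_1 = β − ψ = 134.9939°
θ_3 = φ − θ_1 − θ_2 = 135.0138° (wrapped to (-180°,180°])

134.994 119.992 135.014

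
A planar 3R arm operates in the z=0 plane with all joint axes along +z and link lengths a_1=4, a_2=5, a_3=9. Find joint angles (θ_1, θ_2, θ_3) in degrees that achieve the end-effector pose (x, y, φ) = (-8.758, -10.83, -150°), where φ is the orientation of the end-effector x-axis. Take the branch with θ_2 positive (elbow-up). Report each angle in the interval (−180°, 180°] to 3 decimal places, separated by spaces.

wrist centre = target − a_3·(cos φ, sin φ) = (-0.9638, -6.3300)
cos θ_2 = (40.9978−4²−5²)/(2·4·5) = -0.0001; θ_2 = 90.0032° (elbow-up)
β = atan2(-6.3300,-0.9638) = -98.6571°; ψ = atan2(5.0000,3.9997) = 51.3422°
θ_1 = β − ψ = -149.9992°
θ_3 = φ − θ_1 − θ_2 = -90.0040° (wrapped to (-180°,180°])

-149.999 90.003 -90.004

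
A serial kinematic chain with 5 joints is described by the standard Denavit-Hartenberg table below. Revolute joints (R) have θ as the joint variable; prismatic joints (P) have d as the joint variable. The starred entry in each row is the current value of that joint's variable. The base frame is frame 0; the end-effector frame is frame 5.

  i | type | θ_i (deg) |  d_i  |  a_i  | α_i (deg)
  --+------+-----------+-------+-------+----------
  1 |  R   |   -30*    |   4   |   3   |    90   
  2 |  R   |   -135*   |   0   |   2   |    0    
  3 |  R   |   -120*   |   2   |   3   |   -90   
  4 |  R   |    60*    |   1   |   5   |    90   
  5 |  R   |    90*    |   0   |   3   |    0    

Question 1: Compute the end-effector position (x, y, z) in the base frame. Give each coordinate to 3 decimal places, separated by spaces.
after link 1: o_1 = (2.5981, -1.5000, 4.0000)
after link 2: o_2 = (1.3733, -0.7929, 2.5858)
after link 3: o_3 = (-0.2991, -2.1367, 5.4836)
after link 4: o_4 = (0.4691, 2.4198, 7.6396)
after link 5: o_5 = (-2.0405, 3.8687, 6.8631)

-2.040 3.869 6.863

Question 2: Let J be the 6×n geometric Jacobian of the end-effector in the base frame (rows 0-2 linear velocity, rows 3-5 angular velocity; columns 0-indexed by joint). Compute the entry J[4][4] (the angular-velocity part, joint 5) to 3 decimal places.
-0.321

axis z_4 = (-0.4441,-0.3209,0.8365); lever o_n−o_4 = (-2.5095,1.4489,-0.7765)
cross product → J_v[:, 4] = (-0.9628,-2.4441,-1.4489)
J_ω[:, 4] = z_4
entry J[4][4] = -0.3209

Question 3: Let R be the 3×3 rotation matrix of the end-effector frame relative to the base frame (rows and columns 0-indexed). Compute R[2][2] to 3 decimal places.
End-effector z-axis (col 2 of R) = (-0.4441,-0.3209,0.8365)
R[2][2] = 0.8365

0.837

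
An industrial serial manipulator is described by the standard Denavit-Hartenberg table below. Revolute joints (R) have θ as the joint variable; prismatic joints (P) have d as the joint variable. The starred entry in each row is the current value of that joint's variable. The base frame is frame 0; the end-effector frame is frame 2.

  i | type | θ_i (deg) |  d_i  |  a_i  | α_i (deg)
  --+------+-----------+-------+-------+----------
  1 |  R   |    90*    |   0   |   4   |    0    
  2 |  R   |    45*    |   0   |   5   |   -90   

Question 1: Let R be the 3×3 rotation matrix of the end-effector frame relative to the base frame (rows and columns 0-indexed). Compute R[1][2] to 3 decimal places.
-0.707

End-effector z-axis (col 2 of R) = (-0.7071,-0.7071,0.0000)
R[1][2] = -0.7071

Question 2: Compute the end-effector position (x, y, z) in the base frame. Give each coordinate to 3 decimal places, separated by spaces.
after link 1: o_1 = (0.0000, 4.0000, 0.0000)
after link 2: o_2 = (-3.5355, 7.5355, 0.0000)

-3.536 7.536 0.000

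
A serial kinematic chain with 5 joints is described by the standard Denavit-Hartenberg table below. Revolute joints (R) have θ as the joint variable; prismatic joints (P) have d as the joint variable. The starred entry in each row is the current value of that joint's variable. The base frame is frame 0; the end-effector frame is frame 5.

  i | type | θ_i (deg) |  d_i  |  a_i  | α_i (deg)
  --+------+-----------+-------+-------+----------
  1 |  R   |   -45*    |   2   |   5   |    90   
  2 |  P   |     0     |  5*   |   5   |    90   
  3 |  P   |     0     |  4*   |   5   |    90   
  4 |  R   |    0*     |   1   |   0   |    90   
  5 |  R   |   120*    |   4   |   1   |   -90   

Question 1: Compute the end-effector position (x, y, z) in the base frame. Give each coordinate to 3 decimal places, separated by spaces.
8.037 -12.469 2.000

after link 1: o_1 = (3.5355, -3.5355, 2.0000)
after link 2: o_2 = (3.5355, -10.6066, 2.0000)
after link 3: o_3 = (7.0711, -14.1421, -2.0000)
after link 4: o_4 = (7.7782, -13.4350, -2.0000)
after link 5: o_5 = (8.0370, -12.4691, 2.0000)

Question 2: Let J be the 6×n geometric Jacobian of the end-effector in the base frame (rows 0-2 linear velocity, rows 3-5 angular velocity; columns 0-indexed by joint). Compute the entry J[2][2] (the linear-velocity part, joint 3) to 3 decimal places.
-1.000

prismatic axis z_2 = (-0.0000,-0.0000,-1.0000)
J_v[:, 2] = z_2; J_ω[:, 2] = (0,0,0)
entry J[2][2] = -1.0000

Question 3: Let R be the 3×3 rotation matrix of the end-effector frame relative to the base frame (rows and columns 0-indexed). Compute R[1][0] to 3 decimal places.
0.966

End-effector x-axis (col 0 of R) = (0.2588,0.9659,-0.0000)
R[1][0] = 0.9659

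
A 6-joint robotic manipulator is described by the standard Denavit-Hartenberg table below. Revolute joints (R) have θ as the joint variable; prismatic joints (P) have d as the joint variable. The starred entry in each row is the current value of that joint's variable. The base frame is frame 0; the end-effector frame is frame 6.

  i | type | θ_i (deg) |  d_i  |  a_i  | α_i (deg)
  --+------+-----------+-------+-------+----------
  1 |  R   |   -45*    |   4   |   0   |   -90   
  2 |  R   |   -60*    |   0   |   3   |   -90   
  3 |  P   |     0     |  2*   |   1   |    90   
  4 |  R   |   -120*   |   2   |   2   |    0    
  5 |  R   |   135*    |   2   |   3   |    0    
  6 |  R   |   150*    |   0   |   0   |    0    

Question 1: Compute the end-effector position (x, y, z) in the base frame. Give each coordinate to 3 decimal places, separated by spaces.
after link 1: o_1 = (0.0000, 0.0000, 4.0000)
after link 2: o_2 = (1.0607, -1.0607, 6.5981)
after link 3: o_3 = (2.6390, -2.6390, 6.4641)
after link 4: o_4 = (2.6390, 0.1895, 6.4641)
after link 5: o_5 = (5.5532, 0.1037, 8.5854)
after link 6: o_6 = (5.5532, 0.1037, 8.5854)

5.553 0.104 8.585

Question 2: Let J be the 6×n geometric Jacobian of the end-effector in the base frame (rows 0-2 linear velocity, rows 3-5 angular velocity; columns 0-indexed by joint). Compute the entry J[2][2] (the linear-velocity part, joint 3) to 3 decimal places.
-0.500

prismatic axis z_2 = (0.6124,-0.6124,-0.5000)
J_v[:, 2] = z_2; J_ω[:, 2] = (0,0,0)
entry J[2][2] = -0.5000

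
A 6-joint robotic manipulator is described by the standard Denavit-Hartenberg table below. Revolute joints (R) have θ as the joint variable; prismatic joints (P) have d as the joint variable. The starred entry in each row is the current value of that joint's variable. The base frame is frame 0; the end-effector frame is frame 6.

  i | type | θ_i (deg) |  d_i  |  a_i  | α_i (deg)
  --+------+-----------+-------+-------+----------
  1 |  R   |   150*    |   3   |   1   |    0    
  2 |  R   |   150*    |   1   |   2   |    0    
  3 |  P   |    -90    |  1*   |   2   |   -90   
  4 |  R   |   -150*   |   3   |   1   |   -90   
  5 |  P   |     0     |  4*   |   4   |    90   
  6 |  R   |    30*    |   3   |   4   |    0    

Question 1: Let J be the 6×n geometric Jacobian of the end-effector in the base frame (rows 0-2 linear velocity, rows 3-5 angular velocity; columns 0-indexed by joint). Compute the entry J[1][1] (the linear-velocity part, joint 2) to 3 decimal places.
6.018

axis z_1 = (0.0000,0.0000,1.0000); lever o_n−o_1 = (6.0179,-5.7631,11.4282)
cross product → J_v[:, 1] = (5.7631,6.0179,-0.0000)
J_ω[:, 1] = z_1
entry J[1][1] = 6.0179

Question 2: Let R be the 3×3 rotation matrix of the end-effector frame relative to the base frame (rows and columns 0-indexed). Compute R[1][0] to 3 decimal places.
0.250

End-effector x-axis (col 0 of R) = (0.4330,0.2500,0.8660)
R[1][0] = 0.2500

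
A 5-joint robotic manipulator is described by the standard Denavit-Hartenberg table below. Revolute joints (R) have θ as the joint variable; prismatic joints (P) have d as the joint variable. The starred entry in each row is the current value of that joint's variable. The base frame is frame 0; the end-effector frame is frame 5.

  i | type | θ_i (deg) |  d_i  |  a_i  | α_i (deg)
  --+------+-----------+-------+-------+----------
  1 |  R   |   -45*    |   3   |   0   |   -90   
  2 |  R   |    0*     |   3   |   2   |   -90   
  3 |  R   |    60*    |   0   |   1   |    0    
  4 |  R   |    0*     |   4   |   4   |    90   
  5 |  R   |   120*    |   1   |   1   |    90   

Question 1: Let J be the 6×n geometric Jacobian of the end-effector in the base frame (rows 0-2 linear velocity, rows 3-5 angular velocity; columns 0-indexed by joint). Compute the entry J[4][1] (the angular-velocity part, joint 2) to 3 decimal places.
axis z_1 = (0.7071,0.7071,0.0000); lever o_n−o_1 = (3.3368,-3.8984,-4.8660)
cross product → J_v[:, 1] = (-3.4408,3.4408,-5.1160)
J_ω[:, 1] = z_1
entry J[4][1] = 0.7071

0.707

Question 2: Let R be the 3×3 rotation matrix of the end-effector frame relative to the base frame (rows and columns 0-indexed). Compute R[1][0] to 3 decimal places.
0.483

End-effector x-axis (col 0 of R) = (0.1294,0.4830,-0.8660)
R[1][0] = 0.4830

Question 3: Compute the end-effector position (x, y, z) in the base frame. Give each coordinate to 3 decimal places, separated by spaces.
3.337 -3.898 -1.866

after link 1: o_1 = (0.0000, 0.0000, 3.0000)
after link 2: o_2 = (3.5355, 0.7071, 3.0000)
after link 3: o_3 = (3.2767, -0.2588, 3.0000)
after link 4: o_4 = (2.2414, -4.1225, -1.0000)
after link 5: o_5 = (3.3368, -3.8984, -1.8660)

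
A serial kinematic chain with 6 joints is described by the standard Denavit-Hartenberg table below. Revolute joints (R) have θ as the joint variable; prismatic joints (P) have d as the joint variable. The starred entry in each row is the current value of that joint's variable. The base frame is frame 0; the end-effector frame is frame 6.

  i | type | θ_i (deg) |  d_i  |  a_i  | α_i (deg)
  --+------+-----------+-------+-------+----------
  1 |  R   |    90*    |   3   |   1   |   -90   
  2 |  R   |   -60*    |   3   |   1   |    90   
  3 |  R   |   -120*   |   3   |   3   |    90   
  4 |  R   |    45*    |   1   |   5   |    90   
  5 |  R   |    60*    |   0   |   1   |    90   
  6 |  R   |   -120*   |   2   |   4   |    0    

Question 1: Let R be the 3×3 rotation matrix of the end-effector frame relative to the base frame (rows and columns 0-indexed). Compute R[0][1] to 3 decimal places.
-0.416

End-effector y-axis (col 1 of R) = (-0.4160,-0.8843,-0.2121)
R[0][1] = -0.4160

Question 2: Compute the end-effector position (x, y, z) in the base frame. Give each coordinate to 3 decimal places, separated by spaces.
after link 1: o_1 = (0.0000, 1.0000, 3.0000)
after link 2: o_2 = (-3.0000, 1.5000, 3.8660)
after link 3: o_3 = (-0.4019, -1.8481, 4.0670)
after link 4: o_4 = (2.1599, -6.2268, 3.5538)
after link 5: o_5 = (2.0331, -6.9964, 2.9280)
after link 6: o_6 = (1.7261, -7.9000, 7.2971)

1.726 -7.900 7.297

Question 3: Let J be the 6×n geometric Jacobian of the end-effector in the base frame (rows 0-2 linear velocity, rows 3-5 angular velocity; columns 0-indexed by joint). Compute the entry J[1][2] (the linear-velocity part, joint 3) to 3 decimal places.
axis z_2 = (-0.0000,-0.8660,0.5000); lever o_n−o_2 = (4.7261,-9.4000,3.4311)
cross product → J_v[:, 2] = (1.7286,2.3631,4.0929)
J_ω[:, 2] = z_2
entry J[1][2] = 2.3631

2.363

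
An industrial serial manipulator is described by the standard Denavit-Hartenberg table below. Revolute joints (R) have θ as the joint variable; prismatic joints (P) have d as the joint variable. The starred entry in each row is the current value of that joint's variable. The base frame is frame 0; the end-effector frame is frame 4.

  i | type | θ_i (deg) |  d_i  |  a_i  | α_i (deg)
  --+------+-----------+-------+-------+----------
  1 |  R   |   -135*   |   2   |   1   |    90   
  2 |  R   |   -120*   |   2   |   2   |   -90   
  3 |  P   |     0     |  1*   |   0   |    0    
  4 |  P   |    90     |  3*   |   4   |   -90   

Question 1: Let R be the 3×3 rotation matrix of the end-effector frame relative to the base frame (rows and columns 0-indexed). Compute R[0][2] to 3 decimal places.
-0.354

End-effector z-axis (col 2 of R) = (-0.3536,-0.3536,0.8660)
R[0][2] = -0.3536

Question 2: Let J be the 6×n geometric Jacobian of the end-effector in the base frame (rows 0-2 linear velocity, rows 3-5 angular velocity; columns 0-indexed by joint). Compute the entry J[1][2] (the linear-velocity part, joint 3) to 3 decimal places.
prismatic axis z_2 = (-0.6124,-0.6124,-0.5000)
J_v[:, 2] = z_2; J_ω[:, 2] = (0,0,0)
entry J[1][2] = -0.6124

-0.612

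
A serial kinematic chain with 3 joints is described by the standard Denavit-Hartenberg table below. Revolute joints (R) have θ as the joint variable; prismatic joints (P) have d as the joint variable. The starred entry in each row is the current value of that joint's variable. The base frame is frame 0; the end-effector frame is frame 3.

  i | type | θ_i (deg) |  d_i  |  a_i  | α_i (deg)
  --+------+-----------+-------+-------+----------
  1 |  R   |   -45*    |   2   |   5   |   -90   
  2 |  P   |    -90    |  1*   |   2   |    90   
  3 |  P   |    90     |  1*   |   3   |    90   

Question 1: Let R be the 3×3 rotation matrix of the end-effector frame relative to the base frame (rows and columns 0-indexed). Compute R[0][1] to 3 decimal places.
-0.707

End-effector y-axis (col 1 of R) = (-0.7071,0.7071,0.0000)
R[0][1] = -0.7071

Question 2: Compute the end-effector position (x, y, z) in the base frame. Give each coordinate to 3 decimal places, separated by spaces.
after link 1: o_1 = (3.5355, -3.5355, 2.0000)
after link 2: o_2 = (4.2426, -2.8284, 4.0000)
after link 3: o_3 = (5.6569, 0.0000, 4.0000)

5.657 0.000 4.000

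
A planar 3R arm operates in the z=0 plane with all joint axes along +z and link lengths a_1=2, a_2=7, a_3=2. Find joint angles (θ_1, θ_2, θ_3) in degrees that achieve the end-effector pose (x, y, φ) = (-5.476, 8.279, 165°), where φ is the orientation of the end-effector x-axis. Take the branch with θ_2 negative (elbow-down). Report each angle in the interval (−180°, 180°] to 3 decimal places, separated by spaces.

wrist centre = target − a_3·(cos φ, sin φ) = (-3.5441, 7.7614)
cos θ_2 = (72.7997−2²−7²)/(2·2·7) = 0.7071; θ_2 = -44.9979° (elbow-down)
β = atan2(7.7614,-3.5441) = 114.5433°; ψ = atan2(-4.9496,6.9499) = -35.4575°
θ_1 = β − ψ = 150.0008°
θ_3 = φ − θ_1 − θ_2 = 59.9970° (wrapped to (-180°,180°])

150.001 -44.998 59.997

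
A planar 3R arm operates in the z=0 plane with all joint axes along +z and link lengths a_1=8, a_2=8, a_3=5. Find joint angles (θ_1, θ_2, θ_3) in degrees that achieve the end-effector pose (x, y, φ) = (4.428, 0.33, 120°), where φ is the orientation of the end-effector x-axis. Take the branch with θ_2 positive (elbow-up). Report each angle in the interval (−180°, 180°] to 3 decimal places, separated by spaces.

wrist centre = target − a_3·(cos φ, sin φ) = (6.9280, -4.0001)
cos θ_2 = (63.9982−8²−8²)/(2·8·8) = -0.5000; θ_2 = 120.0009° (elbow-up)
β = atan2(-4.0001,6.9280) = -30.0015°; ψ = atan2(6.9281,3.9999) = 60.0005°
θ_1 = β − ψ = -90.0020°
θ_3 = φ − θ_1 − θ_2 = 90.0011° (wrapped to (-180°,180°])

-90.002 120.001 90.001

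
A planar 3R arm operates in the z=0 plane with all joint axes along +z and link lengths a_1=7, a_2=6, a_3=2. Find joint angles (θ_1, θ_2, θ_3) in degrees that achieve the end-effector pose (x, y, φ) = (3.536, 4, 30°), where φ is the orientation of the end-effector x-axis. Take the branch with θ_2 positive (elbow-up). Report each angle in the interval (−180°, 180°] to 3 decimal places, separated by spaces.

-0.001 149.999 -119.998

wrist centre = target − a_3·(cos φ, sin φ) = (1.8039, 3.0000)
cos θ_2 = (12.2542−7²−6²)/(2·7·6) = -0.8660; θ_2 = 149.9995° (elbow-up)
β = atan2(3.0000,1.8039) = 58.9808°; ψ = atan2(3.0000,1.8039) = 58.9823°
θ_1 = β − ψ = -0.0014°
θ_3 = φ − θ_1 − θ_2 = -119.9981° (wrapped to (-180°,180°])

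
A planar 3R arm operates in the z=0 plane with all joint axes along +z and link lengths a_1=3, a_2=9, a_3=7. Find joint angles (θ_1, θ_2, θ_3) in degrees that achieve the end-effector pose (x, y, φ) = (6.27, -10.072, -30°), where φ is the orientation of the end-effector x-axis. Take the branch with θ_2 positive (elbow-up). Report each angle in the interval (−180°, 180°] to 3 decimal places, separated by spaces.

wrist centre = target − a_3·(cos φ, sin φ) = (0.2078, -6.5720)
cos θ_2 = (43.2344−3²−9²)/(2·3·9) = -0.8660; θ_2 = 150.0005° (elbow-up)
β = atan2(-6.5720,0.2078) = -88.1888°; ψ = atan2(4.4999,-4.7943) = 136.8139°
θ_1 = β − ψ = -225.0027°
θ_3 = φ − θ_1 − θ_2 = 45.0022° (wrapped to (-180°,180°])

134.997 150.001 45.002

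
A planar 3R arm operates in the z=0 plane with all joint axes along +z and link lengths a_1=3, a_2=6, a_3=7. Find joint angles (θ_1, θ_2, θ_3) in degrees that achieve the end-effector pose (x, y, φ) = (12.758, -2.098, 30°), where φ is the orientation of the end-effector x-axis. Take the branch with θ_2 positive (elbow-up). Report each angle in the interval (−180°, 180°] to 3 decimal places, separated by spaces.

-60.012 30.017 59.996

wrist centre = target − a_3·(cos φ, sin φ) = (6.6958, -5.5980)
cos θ_2 = (76.1716−3²−6²)/(2·3·6) = 0.8659; θ_2 = 30.0168° (elbow-up)
β = atan2(-5.5980,6.6958) = -39.8971°; ψ = atan2(3.0015,8.1953) = 20.1153°
θ_1 = β − ψ = -60.0124°
θ_3 = φ − θ_1 − θ_2 = 59.9956° (wrapped to (-180°,180°])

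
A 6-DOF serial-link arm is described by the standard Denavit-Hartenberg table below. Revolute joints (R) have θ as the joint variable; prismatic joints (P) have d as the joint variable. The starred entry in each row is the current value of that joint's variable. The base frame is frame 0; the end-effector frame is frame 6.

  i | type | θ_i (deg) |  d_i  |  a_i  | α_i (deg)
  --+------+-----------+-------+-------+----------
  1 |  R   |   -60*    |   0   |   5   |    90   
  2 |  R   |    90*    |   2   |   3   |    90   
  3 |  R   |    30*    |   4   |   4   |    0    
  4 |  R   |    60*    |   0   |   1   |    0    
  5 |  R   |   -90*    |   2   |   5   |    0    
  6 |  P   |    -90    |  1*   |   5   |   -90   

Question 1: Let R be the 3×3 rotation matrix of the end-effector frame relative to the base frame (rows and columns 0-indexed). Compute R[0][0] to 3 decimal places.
End-effector x-axis (col 0 of R) = (0.8660,0.5000,-0.0000)
R[0][0] = 0.8660

0.866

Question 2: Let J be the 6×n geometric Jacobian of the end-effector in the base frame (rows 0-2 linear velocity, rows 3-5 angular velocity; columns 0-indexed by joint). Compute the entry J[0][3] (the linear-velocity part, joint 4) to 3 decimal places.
axis z_3 = (0.5000,-0.8660,-0.0000); lever o_n−o_3 = (4.9641,-0.5981,5.0000)
cross product → J_v[:, 3] = (-4.3301,-2.5000,4.0000)
J_ω[:, 3] = z_3
entry J[0][3] = -4.3301

-4.330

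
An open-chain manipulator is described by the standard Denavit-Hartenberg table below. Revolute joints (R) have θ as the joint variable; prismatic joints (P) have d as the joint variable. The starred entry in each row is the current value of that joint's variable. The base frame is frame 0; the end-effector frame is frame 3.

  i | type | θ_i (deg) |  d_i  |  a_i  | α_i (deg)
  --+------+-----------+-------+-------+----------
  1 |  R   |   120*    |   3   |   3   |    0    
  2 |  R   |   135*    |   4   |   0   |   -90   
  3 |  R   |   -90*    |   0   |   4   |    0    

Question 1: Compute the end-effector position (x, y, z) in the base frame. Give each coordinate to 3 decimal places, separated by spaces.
after link 1: o_1 = (-1.5000, 2.5981, 3.0000)
after link 2: o_2 = (-1.5000, 2.5981, 7.0000)
after link 3: o_3 = (-1.5000, 2.5981, 11.0000)

-1.500 2.598 11.000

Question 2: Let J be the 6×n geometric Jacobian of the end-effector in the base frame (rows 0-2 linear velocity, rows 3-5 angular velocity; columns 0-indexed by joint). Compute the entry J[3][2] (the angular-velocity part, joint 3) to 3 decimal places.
axis z_2 = (0.9659,-0.2588,0.0000); lever o_n−o_2 = (-0.0000,0.0000,4.0000)
cross product → J_v[:, 2] = (-1.0353,-3.8637,-0.0000)
J_ω[:, 2] = z_2
entry J[3][2] = 0.9659

0.966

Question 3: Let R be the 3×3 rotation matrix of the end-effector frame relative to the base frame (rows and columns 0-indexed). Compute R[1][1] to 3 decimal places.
-0.966

End-effector y-axis (col 1 of R) = (-0.2588,-0.9659,-0.0000)
R[1][1] = -0.9659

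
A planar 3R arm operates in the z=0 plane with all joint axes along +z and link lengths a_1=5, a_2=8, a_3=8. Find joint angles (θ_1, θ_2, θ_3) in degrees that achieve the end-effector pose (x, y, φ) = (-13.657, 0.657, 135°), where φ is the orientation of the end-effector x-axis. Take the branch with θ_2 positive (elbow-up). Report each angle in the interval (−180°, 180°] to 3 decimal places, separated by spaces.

154.010 89.999 -109.009

wrist centre = target − a_3·(cos φ, sin φ) = (-8.0001, -4.9999)
cos θ_2 = (89.0009−5²−8²)/(2·5·8) = 0.0000; θ_2 = 89.9994° (elbow-up)
β = atan2(-4.9999,-8.0001) = -147.9958°; ψ = atan2(8.0000,5.0001) = 57.9942°
θ_1 = β − ψ = -205.9900°
θ_3 = φ − θ_1 − θ_2 = -109.0094° (wrapped to (-180°,180°])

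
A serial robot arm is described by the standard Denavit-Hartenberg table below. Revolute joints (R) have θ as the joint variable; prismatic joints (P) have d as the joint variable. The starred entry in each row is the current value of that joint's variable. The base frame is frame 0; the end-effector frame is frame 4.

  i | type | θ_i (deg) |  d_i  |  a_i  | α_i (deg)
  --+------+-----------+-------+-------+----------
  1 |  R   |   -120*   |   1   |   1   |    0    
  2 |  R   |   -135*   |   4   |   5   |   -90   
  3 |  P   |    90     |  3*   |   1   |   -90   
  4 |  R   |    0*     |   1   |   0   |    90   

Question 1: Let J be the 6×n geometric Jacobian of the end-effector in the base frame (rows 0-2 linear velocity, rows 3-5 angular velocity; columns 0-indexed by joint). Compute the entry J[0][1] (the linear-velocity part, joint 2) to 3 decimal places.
axis z_1 = (0.0000,0.0000,1.0000); lever o_n−o_1 = (-3.9331,3.0872,3.0000)
cross product → J_v[:, 1] = (-3.0872,-3.9331,0.0000)
J_ω[:, 1] = z_1
entry J[0][1] = -3.0872

-3.087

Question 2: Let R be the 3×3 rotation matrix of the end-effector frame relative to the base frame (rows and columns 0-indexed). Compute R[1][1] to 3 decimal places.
End-effector y-axis (col 1 of R) = (0.2588,-0.9659,-0.0000)
R[1][1] = -0.9659

-0.966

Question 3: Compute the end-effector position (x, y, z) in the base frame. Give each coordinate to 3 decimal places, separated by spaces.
-4.433 2.221 4.000

after link 1: o_1 = (-0.5000, -0.8660, 1.0000)
after link 2: o_2 = (-1.7941, 3.9636, 5.0000)
after link 3: o_3 = (-4.6919, 3.1871, 4.0000)
after link 4: o_4 = (-4.4331, 2.2212, 4.0000)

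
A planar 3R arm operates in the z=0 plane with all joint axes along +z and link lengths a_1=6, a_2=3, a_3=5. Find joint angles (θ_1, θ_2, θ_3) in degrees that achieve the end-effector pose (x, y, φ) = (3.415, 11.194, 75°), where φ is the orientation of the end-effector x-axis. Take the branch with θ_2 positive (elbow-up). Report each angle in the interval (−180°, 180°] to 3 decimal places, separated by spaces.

45.006 89.995 -60.000

wrist centre = target − a_3·(cos φ, sin φ) = (2.1209, 6.3644)
cos θ_2 = (45.0035−6²−3²)/(2·6·3) = 0.0001; θ_2 = 89.9945° (elbow-up)
β = atan2(6.3644,2.1209) = 71.5695°; ψ = atan2(3.0000,6.0003) = 26.5640°
θ_1 = β − ψ = 45.0056°
θ_3 = φ − θ_1 − θ_2 = -60.0001° (wrapped to (-180°,180°])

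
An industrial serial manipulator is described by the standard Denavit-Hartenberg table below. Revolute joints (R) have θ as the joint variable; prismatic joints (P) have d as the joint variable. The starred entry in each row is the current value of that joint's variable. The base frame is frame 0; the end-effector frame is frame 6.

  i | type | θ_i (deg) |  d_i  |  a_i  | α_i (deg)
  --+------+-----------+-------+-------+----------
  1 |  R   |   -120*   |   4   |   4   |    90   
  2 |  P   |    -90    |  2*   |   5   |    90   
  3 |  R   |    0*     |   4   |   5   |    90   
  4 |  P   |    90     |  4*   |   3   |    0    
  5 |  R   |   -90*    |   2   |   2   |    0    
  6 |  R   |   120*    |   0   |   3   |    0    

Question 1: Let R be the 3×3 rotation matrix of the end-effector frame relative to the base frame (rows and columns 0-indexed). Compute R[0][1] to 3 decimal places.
-0.250

End-effector y-axis (col 1 of R) = (-0.2500,-0.4330,0.8660)
R[0][1] = -0.2500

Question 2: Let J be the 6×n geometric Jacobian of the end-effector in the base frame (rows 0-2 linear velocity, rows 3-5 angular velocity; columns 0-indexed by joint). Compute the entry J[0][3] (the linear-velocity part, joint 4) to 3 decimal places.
prismatic axis z_3 = (0.8660,-0.5000,-0.0000)
J_v[:, 3] = z_3; J_ω[:, 3] = (0,0,0)
entry J[0][3] = 0.8660

0.866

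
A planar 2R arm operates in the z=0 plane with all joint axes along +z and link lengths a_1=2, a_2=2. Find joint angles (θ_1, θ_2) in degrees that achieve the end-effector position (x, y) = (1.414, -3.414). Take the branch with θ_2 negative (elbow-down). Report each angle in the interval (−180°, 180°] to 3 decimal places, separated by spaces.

cos θ_2 = (13.6548−2²−2²)/(2·2·2) = 0.7068; θ_2 = -45.0209° (elbow-down)
β = atan2(-3.4140,1.4140) = -67.5018°; ψ = atan2(-1.4147,3.4137) = -22.5104°
θ_1 = β − ψ = -44.9914°

-44.991 -45.021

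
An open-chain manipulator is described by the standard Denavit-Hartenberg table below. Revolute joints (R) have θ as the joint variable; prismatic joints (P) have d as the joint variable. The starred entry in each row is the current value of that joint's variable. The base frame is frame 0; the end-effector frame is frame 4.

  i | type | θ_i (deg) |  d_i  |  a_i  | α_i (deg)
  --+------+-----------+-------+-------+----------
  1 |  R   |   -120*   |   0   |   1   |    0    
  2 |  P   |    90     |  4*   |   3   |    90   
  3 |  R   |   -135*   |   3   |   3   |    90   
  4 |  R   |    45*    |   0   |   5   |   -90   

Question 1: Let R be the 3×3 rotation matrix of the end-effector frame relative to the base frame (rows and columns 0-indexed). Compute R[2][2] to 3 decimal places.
End-effector z-axis (col 2 of R) = (0.0795,-0.8624,0.5000)
R[2][2] = 0.5000

0.500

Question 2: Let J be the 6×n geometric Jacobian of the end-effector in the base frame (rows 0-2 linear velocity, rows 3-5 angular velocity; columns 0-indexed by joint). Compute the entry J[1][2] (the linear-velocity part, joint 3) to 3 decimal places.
-2.311

axis z_2 = (-0.5000,-0.8660,0.0000); lever o_n−o_2 = (-7.2699,-3.3493,-4.6213)
cross product → J_v[:, 2] = (4.0022,-2.3107,-4.6213)
J_ω[:, 2] = z_2
entry J[1][2] = -2.3107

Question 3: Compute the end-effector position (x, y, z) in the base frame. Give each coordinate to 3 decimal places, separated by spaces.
after link 1: o_1 = (-0.5000, -0.8660, 0.0000)
after link 2: o_2 = (2.0981, -2.3660, 4.0000)
after link 3: o_3 = (-1.2390, -3.9034, 1.8787)
after link 4: o_4 = (-5.1719, -5.7153, -0.6213)

-5.172 -5.715 -0.621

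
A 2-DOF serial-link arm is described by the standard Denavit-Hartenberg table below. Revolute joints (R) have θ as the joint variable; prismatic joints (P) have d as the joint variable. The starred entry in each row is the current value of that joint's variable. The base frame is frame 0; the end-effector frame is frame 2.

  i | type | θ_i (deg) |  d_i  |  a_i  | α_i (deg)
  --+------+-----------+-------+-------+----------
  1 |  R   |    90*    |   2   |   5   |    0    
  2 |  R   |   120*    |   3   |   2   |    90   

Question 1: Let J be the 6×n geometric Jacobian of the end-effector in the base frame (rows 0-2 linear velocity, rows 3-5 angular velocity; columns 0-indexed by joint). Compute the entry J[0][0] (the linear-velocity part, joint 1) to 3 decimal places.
-4.000

axis z_0 = ẑ; lever o_n−o_0 = (-1.7321,4.0000,5.0000)
cross product → J_v[:, 0] = (-4.0000,-1.7321,0.0000)
J_ω[:, 0] = z_0
entry J[0][0] = -4.0000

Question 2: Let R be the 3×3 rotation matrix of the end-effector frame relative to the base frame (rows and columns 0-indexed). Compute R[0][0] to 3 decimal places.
End-effector x-axis (col 0 of R) = (-0.8660,-0.5000,0.0000)
R[0][0] = -0.8660

-0.866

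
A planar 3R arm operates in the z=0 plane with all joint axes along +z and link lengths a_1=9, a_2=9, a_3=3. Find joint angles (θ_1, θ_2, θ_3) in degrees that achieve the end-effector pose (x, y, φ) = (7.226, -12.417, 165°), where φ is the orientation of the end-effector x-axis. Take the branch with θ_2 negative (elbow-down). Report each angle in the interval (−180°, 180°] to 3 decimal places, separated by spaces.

-30.001 -44.997 -120.002

wrist centre = target − a_3·(cos φ, sin φ) = (10.1238, -13.1935)
cos θ_2 = (276.5582−9²−9²)/(2·9·9) = 0.7071; θ_2 = -44.9966° (elbow-down)
β = atan2(-13.1935,10.1238) = -52.4998°; ψ = atan2(-6.3636,15.3643) = -22.4983°
θ_1 = β − ψ = -30.0015°
θ_3 = φ − θ_1 − θ_2 = -120.0019° (wrapped to (-180°,180°])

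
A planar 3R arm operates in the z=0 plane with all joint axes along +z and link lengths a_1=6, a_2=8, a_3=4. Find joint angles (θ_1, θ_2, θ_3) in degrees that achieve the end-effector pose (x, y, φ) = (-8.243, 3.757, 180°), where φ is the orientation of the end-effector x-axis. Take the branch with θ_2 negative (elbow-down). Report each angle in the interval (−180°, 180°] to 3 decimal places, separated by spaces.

wrist centre = target − a_3·(cos φ, sin φ) = (-4.2430, 3.7570)
cos θ_2 = (32.1181−6²−8²)/(2·6·8) = -0.7071; θ_2 = -134.9997° (elbow-down)
β = atan2(3.7570,-4.2430) = 138.4764°; ψ = atan2(-5.6569,0.3432) = -86.5284°
θ_1 = β − ψ = 225.0049°
θ_3 = φ − θ_1 − θ_2 = 89.9949° (wrapped to (-180°,180°])

-134.995 -135.000 89.995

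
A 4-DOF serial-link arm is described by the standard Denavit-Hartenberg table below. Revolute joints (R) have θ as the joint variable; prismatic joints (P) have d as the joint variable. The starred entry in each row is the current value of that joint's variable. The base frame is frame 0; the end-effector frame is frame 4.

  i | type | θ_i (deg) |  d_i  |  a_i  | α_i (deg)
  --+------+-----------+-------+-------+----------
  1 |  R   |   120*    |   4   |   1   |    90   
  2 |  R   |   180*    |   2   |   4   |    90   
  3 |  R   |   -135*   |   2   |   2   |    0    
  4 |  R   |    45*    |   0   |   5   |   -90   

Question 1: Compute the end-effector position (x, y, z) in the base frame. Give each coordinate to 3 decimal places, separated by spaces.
-3.030 -3.580 6.000

after link 1: o_1 = (-0.5000, 0.8660, 4.0000)
after link 2: o_2 = (3.2321, -1.5981, 4.0000)
after link 3: o_3 = (1.3002, -1.0804, 6.0000)
after link 4: o_4 = (-3.0299, -3.5804, 6.0000)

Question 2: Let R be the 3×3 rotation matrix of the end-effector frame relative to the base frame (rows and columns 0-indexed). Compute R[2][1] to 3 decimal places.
-1.000

End-effector y-axis (col 1 of R) = (0.0000,-0.0000,-1.0000)
R[2][1] = -1.0000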